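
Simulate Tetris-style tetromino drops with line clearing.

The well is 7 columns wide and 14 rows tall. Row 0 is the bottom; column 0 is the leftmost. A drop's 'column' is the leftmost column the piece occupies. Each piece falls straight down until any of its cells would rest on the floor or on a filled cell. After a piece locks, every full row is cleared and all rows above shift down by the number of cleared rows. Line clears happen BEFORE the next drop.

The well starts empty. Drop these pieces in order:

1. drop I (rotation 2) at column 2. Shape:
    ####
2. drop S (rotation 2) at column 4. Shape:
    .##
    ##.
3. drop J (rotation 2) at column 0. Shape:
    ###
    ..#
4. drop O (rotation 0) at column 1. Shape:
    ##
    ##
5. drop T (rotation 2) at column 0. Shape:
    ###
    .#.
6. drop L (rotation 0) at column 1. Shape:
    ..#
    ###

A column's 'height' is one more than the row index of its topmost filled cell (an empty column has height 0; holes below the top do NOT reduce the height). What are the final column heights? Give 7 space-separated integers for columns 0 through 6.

Drop 1: I rot2 at col 2 lands with bottom-row=0; cleared 0 line(s) (total 0); column heights now [0 0 1 1 1 1 0], max=1
Drop 2: S rot2 at col 4 lands with bottom-row=1; cleared 0 line(s) (total 0); column heights now [0 0 1 1 2 3 3], max=3
Drop 3: J rot2 at col 0 lands with bottom-row=1; cleared 0 line(s) (total 0); column heights now [3 3 3 1 2 3 3], max=3
Drop 4: O rot0 at col 1 lands with bottom-row=3; cleared 0 line(s) (total 0); column heights now [3 5 5 1 2 3 3], max=5
Drop 5: T rot2 at col 0 lands with bottom-row=5; cleared 0 line(s) (total 0); column heights now [7 7 7 1 2 3 3], max=7
Drop 6: L rot0 at col 1 lands with bottom-row=7; cleared 0 line(s) (total 0); column heights now [7 8 8 9 2 3 3], max=9

Answer: 7 8 8 9 2 3 3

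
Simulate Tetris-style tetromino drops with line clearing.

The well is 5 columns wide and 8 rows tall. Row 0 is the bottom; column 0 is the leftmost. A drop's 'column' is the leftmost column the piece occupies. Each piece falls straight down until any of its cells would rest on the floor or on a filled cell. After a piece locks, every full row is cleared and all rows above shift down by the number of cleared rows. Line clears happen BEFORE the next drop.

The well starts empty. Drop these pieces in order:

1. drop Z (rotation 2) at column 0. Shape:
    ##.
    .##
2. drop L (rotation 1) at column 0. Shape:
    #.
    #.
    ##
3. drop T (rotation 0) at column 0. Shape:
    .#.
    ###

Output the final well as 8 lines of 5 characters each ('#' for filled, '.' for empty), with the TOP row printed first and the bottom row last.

Drop 1: Z rot2 at col 0 lands with bottom-row=0; cleared 0 line(s) (total 0); column heights now [2 2 1 0 0], max=2
Drop 2: L rot1 at col 0 lands with bottom-row=2; cleared 0 line(s) (total 0); column heights now [5 3 1 0 0], max=5
Drop 3: T rot0 at col 0 lands with bottom-row=5; cleared 0 line(s) (total 0); column heights now [6 7 6 0 0], max=7

Answer: .....
.#...
###..
#....
#....
##...
##...
.##..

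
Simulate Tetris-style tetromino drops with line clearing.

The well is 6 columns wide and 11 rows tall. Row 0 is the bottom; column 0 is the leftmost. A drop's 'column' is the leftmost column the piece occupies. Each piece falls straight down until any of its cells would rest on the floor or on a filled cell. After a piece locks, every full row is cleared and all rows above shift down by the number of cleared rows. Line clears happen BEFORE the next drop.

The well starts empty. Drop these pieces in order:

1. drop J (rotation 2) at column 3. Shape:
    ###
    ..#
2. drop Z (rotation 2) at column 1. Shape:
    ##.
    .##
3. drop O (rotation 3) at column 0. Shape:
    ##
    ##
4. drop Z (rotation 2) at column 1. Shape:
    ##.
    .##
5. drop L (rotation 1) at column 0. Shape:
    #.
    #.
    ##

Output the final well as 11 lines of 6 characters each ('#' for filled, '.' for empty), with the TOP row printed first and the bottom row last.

Answer: ......
#.....
#.....
##....
.##...
####..
##....
.##...
..##..
...###
.....#

Derivation:
Drop 1: J rot2 at col 3 lands with bottom-row=0; cleared 0 line(s) (total 0); column heights now [0 0 0 2 2 2], max=2
Drop 2: Z rot2 at col 1 lands with bottom-row=2; cleared 0 line(s) (total 0); column heights now [0 4 4 3 2 2], max=4
Drop 3: O rot3 at col 0 lands with bottom-row=4; cleared 0 line(s) (total 0); column heights now [6 6 4 3 2 2], max=6
Drop 4: Z rot2 at col 1 lands with bottom-row=5; cleared 0 line(s) (total 0); column heights now [6 7 7 6 2 2], max=7
Drop 5: L rot1 at col 0 lands with bottom-row=7; cleared 0 line(s) (total 0); column heights now [10 8 7 6 2 2], max=10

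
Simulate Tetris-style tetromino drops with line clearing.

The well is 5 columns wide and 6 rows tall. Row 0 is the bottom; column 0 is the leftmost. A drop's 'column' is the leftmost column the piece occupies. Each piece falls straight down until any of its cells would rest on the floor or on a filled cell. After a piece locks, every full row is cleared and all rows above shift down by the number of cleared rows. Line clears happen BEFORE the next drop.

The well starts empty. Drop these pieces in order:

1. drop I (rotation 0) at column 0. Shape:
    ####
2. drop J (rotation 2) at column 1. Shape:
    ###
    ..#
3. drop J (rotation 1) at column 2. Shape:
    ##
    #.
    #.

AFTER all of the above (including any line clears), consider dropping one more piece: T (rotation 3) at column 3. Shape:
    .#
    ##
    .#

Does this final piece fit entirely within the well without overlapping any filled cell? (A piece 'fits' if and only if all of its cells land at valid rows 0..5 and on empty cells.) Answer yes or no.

Answer: no

Derivation:
Drop 1: I rot0 at col 0 lands with bottom-row=0; cleared 0 line(s) (total 0); column heights now [1 1 1 1 0], max=1
Drop 2: J rot2 at col 1 lands with bottom-row=1; cleared 0 line(s) (total 0); column heights now [1 3 3 3 0], max=3
Drop 3: J rot1 at col 2 lands with bottom-row=3; cleared 0 line(s) (total 0); column heights now [1 3 6 6 0], max=6
Test piece T rot3 at col 3 (width 2): heights before test = [1 3 6 6 0]; fits = False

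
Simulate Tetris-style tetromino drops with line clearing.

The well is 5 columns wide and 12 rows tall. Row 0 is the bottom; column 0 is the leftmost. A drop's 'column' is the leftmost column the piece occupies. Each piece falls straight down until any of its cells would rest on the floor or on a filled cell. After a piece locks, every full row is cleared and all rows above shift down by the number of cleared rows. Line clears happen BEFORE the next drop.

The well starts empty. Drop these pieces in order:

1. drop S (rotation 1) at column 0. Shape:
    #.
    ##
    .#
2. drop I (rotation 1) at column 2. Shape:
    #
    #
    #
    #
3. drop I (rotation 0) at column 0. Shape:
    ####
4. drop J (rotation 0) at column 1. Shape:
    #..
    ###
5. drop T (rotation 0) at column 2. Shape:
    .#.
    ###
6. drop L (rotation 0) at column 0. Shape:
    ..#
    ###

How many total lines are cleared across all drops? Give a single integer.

Answer: 0

Derivation:
Drop 1: S rot1 at col 0 lands with bottom-row=0; cleared 0 line(s) (total 0); column heights now [3 2 0 0 0], max=3
Drop 2: I rot1 at col 2 lands with bottom-row=0; cleared 0 line(s) (total 0); column heights now [3 2 4 0 0], max=4
Drop 3: I rot0 at col 0 lands with bottom-row=4; cleared 0 line(s) (total 0); column heights now [5 5 5 5 0], max=5
Drop 4: J rot0 at col 1 lands with bottom-row=5; cleared 0 line(s) (total 0); column heights now [5 7 6 6 0], max=7
Drop 5: T rot0 at col 2 lands with bottom-row=6; cleared 0 line(s) (total 0); column heights now [5 7 7 8 7], max=8
Drop 6: L rot0 at col 0 lands with bottom-row=7; cleared 0 line(s) (total 0); column heights now [8 8 9 8 7], max=9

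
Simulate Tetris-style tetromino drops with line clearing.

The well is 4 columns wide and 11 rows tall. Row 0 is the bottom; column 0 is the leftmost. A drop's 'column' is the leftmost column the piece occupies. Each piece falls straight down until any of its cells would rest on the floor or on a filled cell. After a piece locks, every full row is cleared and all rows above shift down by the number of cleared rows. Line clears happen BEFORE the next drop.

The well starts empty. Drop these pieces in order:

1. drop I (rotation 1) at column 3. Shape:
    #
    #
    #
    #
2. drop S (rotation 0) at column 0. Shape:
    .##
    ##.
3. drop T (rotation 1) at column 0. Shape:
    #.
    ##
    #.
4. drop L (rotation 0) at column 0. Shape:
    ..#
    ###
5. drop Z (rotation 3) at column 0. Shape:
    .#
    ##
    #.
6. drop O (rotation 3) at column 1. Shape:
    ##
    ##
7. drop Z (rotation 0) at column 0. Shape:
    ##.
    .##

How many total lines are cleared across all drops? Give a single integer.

Drop 1: I rot1 at col 3 lands with bottom-row=0; cleared 0 line(s) (total 0); column heights now [0 0 0 4], max=4
Drop 2: S rot0 at col 0 lands with bottom-row=0; cleared 0 line(s) (total 0); column heights now [1 2 2 4], max=4
Drop 3: T rot1 at col 0 lands with bottom-row=1; cleared 1 line(s) (total 1); column heights now [3 2 0 3], max=3
Drop 4: L rot0 at col 0 lands with bottom-row=3; cleared 0 line(s) (total 1); column heights now [4 4 5 3], max=5
Drop 5: Z rot3 at col 0 lands with bottom-row=4; cleared 0 line(s) (total 1); column heights now [6 7 5 3], max=7
Drop 6: O rot3 at col 1 lands with bottom-row=7; cleared 0 line(s) (total 1); column heights now [6 9 9 3], max=9
Drop 7: Z rot0 at col 0 lands with bottom-row=9; cleared 0 line(s) (total 1); column heights now [11 11 10 3], max=11

Answer: 1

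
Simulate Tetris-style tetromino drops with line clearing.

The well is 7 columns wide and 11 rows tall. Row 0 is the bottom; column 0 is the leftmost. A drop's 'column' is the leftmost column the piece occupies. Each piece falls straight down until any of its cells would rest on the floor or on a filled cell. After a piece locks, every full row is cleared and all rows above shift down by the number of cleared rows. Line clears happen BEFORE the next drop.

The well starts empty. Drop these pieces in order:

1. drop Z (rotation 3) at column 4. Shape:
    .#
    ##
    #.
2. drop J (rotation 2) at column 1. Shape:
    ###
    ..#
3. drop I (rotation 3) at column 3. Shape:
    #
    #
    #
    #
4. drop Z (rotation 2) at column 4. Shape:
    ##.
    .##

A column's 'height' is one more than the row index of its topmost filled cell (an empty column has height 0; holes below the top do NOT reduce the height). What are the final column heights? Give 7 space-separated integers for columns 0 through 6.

Drop 1: Z rot3 at col 4 lands with bottom-row=0; cleared 0 line(s) (total 0); column heights now [0 0 0 0 2 3 0], max=3
Drop 2: J rot2 at col 1 lands with bottom-row=0; cleared 0 line(s) (total 0); column heights now [0 2 2 2 2 3 0], max=3
Drop 3: I rot3 at col 3 lands with bottom-row=2; cleared 0 line(s) (total 0); column heights now [0 2 2 6 2 3 0], max=6
Drop 4: Z rot2 at col 4 lands with bottom-row=3; cleared 0 line(s) (total 0); column heights now [0 2 2 6 5 5 4], max=6

Answer: 0 2 2 6 5 5 4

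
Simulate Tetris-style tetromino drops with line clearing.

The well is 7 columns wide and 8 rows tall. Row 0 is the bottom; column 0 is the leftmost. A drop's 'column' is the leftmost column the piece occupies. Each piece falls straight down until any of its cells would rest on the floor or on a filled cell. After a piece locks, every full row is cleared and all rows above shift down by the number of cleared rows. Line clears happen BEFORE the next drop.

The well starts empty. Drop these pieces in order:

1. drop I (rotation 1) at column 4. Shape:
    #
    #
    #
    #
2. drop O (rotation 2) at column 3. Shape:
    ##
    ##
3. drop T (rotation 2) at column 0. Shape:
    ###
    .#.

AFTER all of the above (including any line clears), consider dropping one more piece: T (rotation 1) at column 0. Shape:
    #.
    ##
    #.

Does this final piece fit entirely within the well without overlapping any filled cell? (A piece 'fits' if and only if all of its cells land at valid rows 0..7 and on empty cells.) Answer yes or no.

Answer: yes

Derivation:
Drop 1: I rot1 at col 4 lands with bottom-row=0; cleared 0 line(s) (total 0); column heights now [0 0 0 0 4 0 0], max=4
Drop 2: O rot2 at col 3 lands with bottom-row=4; cleared 0 line(s) (total 0); column heights now [0 0 0 6 6 0 0], max=6
Drop 3: T rot2 at col 0 lands with bottom-row=0; cleared 0 line(s) (total 0); column heights now [2 2 2 6 6 0 0], max=6
Test piece T rot1 at col 0 (width 2): heights before test = [2 2 2 6 6 0 0]; fits = True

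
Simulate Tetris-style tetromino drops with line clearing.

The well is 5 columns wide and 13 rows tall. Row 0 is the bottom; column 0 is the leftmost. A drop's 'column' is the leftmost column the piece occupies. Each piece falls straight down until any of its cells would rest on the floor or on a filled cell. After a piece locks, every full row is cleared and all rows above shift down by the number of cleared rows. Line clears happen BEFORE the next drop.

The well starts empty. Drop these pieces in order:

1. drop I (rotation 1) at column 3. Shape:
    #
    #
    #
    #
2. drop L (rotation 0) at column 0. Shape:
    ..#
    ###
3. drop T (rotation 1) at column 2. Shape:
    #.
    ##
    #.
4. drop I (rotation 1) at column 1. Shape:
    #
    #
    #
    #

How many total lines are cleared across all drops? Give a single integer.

Drop 1: I rot1 at col 3 lands with bottom-row=0; cleared 0 line(s) (total 0); column heights now [0 0 0 4 0], max=4
Drop 2: L rot0 at col 0 lands with bottom-row=0; cleared 0 line(s) (total 0); column heights now [1 1 2 4 0], max=4
Drop 3: T rot1 at col 2 lands with bottom-row=3; cleared 0 line(s) (total 0); column heights now [1 1 6 5 0], max=6
Drop 4: I rot1 at col 1 lands with bottom-row=1; cleared 0 line(s) (total 0); column heights now [1 5 6 5 0], max=6

Answer: 0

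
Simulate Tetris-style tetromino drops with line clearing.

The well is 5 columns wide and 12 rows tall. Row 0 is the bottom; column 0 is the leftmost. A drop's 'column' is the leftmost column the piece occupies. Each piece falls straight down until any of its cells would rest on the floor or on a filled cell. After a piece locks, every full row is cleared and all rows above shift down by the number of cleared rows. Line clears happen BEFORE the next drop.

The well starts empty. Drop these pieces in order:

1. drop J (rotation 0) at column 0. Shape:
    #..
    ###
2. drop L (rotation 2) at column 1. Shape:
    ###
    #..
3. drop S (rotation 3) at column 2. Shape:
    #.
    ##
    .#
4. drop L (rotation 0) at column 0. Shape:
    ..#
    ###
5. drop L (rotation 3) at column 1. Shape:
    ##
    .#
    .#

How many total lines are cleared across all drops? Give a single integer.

Answer: 0

Derivation:
Drop 1: J rot0 at col 0 lands with bottom-row=0; cleared 0 line(s) (total 0); column heights now [2 1 1 0 0], max=2
Drop 2: L rot2 at col 1 lands with bottom-row=1; cleared 0 line(s) (total 0); column heights now [2 3 3 3 0], max=3
Drop 3: S rot3 at col 2 lands with bottom-row=3; cleared 0 line(s) (total 0); column heights now [2 3 6 5 0], max=6
Drop 4: L rot0 at col 0 lands with bottom-row=6; cleared 0 line(s) (total 0); column heights now [7 7 8 5 0], max=8
Drop 5: L rot3 at col 1 lands with bottom-row=8; cleared 0 line(s) (total 0); column heights now [7 11 11 5 0], max=11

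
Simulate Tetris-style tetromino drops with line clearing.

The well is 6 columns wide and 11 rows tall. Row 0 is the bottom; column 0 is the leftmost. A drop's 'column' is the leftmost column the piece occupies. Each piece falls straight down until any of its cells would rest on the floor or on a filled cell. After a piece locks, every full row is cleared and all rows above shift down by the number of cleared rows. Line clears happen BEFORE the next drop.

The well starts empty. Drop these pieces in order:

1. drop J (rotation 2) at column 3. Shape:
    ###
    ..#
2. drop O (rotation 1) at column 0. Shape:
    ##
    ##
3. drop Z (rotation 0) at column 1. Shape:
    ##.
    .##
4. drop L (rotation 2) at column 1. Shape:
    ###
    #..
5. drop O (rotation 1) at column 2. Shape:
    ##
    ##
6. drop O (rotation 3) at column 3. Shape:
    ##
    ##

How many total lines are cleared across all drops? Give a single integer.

Drop 1: J rot2 at col 3 lands with bottom-row=0; cleared 0 line(s) (total 0); column heights now [0 0 0 2 2 2], max=2
Drop 2: O rot1 at col 0 lands with bottom-row=0; cleared 0 line(s) (total 0); column heights now [2 2 0 2 2 2], max=2
Drop 3: Z rot0 at col 1 lands with bottom-row=2; cleared 0 line(s) (total 0); column heights now [2 4 4 3 2 2], max=4
Drop 4: L rot2 at col 1 lands with bottom-row=4; cleared 0 line(s) (total 0); column heights now [2 6 6 6 2 2], max=6
Drop 5: O rot1 at col 2 lands with bottom-row=6; cleared 0 line(s) (total 0); column heights now [2 6 8 8 2 2], max=8
Drop 6: O rot3 at col 3 lands with bottom-row=8; cleared 0 line(s) (total 0); column heights now [2 6 8 10 10 2], max=10

Answer: 0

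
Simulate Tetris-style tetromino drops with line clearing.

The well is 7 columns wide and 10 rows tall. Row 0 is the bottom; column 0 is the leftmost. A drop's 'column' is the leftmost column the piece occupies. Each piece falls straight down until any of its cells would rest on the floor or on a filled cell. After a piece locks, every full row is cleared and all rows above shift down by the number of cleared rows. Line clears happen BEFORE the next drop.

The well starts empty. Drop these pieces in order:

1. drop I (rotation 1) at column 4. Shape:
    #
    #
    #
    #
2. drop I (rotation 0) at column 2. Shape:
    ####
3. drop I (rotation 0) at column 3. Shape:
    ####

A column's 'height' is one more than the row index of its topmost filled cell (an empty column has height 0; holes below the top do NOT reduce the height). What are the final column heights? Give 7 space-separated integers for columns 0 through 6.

Drop 1: I rot1 at col 4 lands with bottom-row=0; cleared 0 line(s) (total 0); column heights now [0 0 0 0 4 0 0], max=4
Drop 2: I rot0 at col 2 lands with bottom-row=4; cleared 0 line(s) (total 0); column heights now [0 0 5 5 5 5 0], max=5
Drop 3: I rot0 at col 3 lands with bottom-row=5; cleared 0 line(s) (total 0); column heights now [0 0 5 6 6 6 6], max=6

Answer: 0 0 5 6 6 6 6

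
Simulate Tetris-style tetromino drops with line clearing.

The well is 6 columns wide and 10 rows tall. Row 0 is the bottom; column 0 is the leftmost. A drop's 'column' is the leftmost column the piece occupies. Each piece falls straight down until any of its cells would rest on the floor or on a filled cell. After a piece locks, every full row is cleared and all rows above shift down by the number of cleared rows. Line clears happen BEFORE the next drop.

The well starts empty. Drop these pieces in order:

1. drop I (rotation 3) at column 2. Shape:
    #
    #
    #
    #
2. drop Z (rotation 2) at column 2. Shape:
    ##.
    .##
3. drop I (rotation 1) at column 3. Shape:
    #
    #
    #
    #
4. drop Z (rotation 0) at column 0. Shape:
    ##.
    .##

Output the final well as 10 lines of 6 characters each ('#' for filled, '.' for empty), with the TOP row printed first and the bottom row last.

Drop 1: I rot3 at col 2 lands with bottom-row=0; cleared 0 line(s) (total 0); column heights now [0 0 4 0 0 0], max=4
Drop 2: Z rot2 at col 2 lands with bottom-row=3; cleared 0 line(s) (total 0); column heights now [0 0 5 5 4 0], max=5
Drop 3: I rot1 at col 3 lands with bottom-row=5; cleared 0 line(s) (total 0); column heights now [0 0 5 9 4 0], max=9
Drop 4: Z rot0 at col 0 lands with bottom-row=5; cleared 0 line(s) (total 0); column heights now [7 7 6 9 4 0], max=9

Answer: ......
...#..
...#..
##.#..
.###..
..##..
..###.
..#...
..#...
..#...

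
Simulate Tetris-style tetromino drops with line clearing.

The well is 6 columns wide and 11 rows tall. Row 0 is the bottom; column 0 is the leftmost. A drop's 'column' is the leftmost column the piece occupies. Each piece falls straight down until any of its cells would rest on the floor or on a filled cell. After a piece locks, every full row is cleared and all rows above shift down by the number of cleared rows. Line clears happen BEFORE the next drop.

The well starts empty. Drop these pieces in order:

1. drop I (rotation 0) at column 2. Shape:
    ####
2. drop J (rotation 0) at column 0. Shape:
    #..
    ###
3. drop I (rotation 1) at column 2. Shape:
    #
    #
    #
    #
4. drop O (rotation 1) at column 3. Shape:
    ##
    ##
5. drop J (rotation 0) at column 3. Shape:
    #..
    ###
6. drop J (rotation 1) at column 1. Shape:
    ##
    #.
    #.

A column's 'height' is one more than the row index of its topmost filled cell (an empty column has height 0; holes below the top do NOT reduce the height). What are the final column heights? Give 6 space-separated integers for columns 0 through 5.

Drop 1: I rot0 at col 2 lands with bottom-row=0; cleared 0 line(s) (total 0); column heights now [0 0 1 1 1 1], max=1
Drop 2: J rot0 at col 0 lands with bottom-row=1; cleared 0 line(s) (total 0); column heights now [3 2 2 1 1 1], max=3
Drop 3: I rot1 at col 2 lands with bottom-row=2; cleared 0 line(s) (total 0); column heights now [3 2 6 1 1 1], max=6
Drop 4: O rot1 at col 3 lands with bottom-row=1; cleared 0 line(s) (total 0); column heights now [3 2 6 3 3 1], max=6
Drop 5: J rot0 at col 3 lands with bottom-row=3; cleared 0 line(s) (total 0); column heights now [3 2 6 5 4 4], max=6
Drop 6: J rot1 at col 1 lands with bottom-row=4; cleared 0 line(s) (total 0); column heights now [3 7 7 5 4 4], max=7

Answer: 3 7 7 5 4 4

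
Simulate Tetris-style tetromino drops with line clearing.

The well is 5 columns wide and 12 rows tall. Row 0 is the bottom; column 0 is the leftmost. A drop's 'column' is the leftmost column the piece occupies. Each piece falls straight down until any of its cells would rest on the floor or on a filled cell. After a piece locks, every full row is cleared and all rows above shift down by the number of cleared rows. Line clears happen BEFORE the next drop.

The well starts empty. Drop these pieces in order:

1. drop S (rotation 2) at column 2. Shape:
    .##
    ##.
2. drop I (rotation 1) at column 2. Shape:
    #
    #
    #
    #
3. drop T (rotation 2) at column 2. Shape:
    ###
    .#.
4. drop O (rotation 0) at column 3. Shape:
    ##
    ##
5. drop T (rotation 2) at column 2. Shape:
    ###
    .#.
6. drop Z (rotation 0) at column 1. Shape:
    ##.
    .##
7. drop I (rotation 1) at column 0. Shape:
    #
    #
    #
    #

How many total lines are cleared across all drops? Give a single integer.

Answer: 0

Derivation:
Drop 1: S rot2 at col 2 lands with bottom-row=0; cleared 0 line(s) (total 0); column heights now [0 0 1 2 2], max=2
Drop 2: I rot1 at col 2 lands with bottom-row=1; cleared 0 line(s) (total 0); column heights now [0 0 5 2 2], max=5
Drop 3: T rot2 at col 2 lands with bottom-row=4; cleared 0 line(s) (total 0); column heights now [0 0 6 6 6], max=6
Drop 4: O rot0 at col 3 lands with bottom-row=6; cleared 0 line(s) (total 0); column heights now [0 0 6 8 8], max=8
Drop 5: T rot2 at col 2 lands with bottom-row=8; cleared 0 line(s) (total 0); column heights now [0 0 10 10 10], max=10
Drop 6: Z rot0 at col 1 lands with bottom-row=10; cleared 0 line(s) (total 0); column heights now [0 12 12 11 10], max=12
Drop 7: I rot1 at col 0 lands with bottom-row=0; cleared 0 line(s) (total 0); column heights now [4 12 12 11 10], max=12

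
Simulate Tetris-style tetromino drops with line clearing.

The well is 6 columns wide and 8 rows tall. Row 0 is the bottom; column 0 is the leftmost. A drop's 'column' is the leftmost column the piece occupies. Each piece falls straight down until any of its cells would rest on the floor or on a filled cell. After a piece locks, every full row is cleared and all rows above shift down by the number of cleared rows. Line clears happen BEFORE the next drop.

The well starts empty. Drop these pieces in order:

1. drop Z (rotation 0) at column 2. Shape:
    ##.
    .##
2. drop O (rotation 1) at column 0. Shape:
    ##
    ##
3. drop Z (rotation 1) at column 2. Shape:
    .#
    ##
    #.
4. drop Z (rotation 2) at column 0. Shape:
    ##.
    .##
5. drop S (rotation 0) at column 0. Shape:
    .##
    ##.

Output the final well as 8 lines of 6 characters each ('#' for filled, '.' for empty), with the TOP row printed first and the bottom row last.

Drop 1: Z rot0 at col 2 lands with bottom-row=0; cleared 0 line(s) (total 0); column heights now [0 0 2 2 1 0], max=2
Drop 2: O rot1 at col 0 lands with bottom-row=0; cleared 0 line(s) (total 0); column heights now [2 2 2 2 1 0], max=2
Drop 3: Z rot1 at col 2 lands with bottom-row=2; cleared 0 line(s) (total 0); column heights now [2 2 4 5 1 0], max=5
Drop 4: Z rot2 at col 0 lands with bottom-row=4; cleared 0 line(s) (total 0); column heights now [6 6 5 5 1 0], max=6
Drop 5: S rot0 at col 0 lands with bottom-row=6; cleared 0 line(s) (total 0); column heights now [7 8 8 5 1 0], max=8

Answer: .##...
##....
##....
.###..
..##..
..#...
####..
##.##.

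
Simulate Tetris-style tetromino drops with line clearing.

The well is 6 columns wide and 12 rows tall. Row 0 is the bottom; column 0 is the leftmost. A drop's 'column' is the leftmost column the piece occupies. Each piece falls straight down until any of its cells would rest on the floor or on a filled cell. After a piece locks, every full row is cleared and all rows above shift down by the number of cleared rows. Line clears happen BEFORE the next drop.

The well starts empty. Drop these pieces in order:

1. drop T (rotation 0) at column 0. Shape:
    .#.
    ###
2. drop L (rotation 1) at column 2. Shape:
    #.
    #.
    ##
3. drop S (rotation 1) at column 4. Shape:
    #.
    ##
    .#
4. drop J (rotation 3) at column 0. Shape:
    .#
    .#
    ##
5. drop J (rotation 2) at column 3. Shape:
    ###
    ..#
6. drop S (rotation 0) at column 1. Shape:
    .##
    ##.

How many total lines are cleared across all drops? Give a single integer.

Drop 1: T rot0 at col 0 lands with bottom-row=0; cleared 0 line(s) (total 0); column heights now [1 2 1 0 0 0], max=2
Drop 2: L rot1 at col 2 lands with bottom-row=1; cleared 0 line(s) (total 0); column heights now [1 2 4 2 0 0], max=4
Drop 3: S rot1 at col 4 lands with bottom-row=0; cleared 0 line(s) (total 0); column heights now [1 2 4 2 3 2], max=4
Drop 4: J rot3 at col 0 lands with bottom-row=2; cleared 0 line(s) (total 0); column heights now [3 5 4 2 3 2], max=5
Drop 5: J rot2 at col 3 lands with bottom-row=2; cleared 0 line(s) (total 0); column heights now [3 5 4 4 4 4], max=5
Drop 6: S rot0 at col 1 lands with bottom-row=5; cleared 0 line(s) (total 0); column heights now [3 6 7 7 4 4], max=7

Answer: 0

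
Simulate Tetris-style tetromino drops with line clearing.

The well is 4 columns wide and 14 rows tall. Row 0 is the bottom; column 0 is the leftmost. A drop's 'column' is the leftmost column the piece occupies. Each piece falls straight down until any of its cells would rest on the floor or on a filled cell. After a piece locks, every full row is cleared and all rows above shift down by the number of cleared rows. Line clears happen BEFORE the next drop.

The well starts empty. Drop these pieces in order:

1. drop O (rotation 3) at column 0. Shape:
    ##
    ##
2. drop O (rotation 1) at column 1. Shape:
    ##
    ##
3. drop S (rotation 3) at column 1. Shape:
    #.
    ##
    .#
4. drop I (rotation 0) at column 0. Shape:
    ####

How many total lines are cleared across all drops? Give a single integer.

Drop 1: O rot3 at col 0 lands with bottom-row=0; cleared 0 line(s) (total 0); column heights now [2 2 0 0], max=2
Drop 2: O rot1 at col 1 lands with bottom-row=2; cleared 0 line(s) (total 0); column heights now [2 4 4 0], max=4
Drop 3: S rot3 at col 1 lands with bottom-row=4; cleared 0 line(s) (total 0); column heights now [2 7 6 0], max=7
Drop 4: I rot0 at col 0 lands with bottom-row=7; cleared 1 line(s) (total 1); column heights now [2 7 6 0], max=7

Answer: 1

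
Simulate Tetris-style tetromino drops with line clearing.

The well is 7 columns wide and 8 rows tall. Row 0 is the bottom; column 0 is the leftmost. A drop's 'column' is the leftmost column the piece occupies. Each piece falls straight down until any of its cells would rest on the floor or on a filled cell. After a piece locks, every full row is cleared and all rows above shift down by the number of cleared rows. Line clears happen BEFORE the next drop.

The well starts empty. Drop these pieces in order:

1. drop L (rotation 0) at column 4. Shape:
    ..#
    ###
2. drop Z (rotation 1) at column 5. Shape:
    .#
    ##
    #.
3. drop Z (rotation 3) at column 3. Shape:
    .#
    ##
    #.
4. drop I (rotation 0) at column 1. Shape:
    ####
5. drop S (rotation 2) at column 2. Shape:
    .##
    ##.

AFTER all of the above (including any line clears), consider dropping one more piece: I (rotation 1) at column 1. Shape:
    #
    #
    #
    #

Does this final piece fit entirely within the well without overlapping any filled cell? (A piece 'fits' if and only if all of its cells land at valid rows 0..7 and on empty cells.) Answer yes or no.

Answer: yes

Derivation:
Drop 1: L rot0 at col 4 lands with bottom-row=0; cleared 0 line(s) (total 0); column heights now [0 0 0 0 1 1 2], max=2
Drop 2: Z rot1 at col 5 lands with bottom-row=1; cleared 0 line(s) (total 0); column heights now [0 0 0 0 1 3 4], max=4
Drop 3: Z rot3 at col 3 lands with bottom-row=0; cleared 0 line(s) (total 0); column heights now [0 0 0 2 3 3 4], max=4
Drop 4: I rot0 at col 1 lands with bottom-row=3; cleared 0 line(s) (total 0); column heights now [0 4 4 4 4 3 4], max=4
Drop 5: S rot2 at col 2 lands with bottom-row=4; cleared 0 line(s) (total 0); column heights now [0 4 5 6 6 3 4], max=6
Test piece I rot1 at col 1 (width 1): heights before test = [0 4 5 6 6 3 4]; fits = True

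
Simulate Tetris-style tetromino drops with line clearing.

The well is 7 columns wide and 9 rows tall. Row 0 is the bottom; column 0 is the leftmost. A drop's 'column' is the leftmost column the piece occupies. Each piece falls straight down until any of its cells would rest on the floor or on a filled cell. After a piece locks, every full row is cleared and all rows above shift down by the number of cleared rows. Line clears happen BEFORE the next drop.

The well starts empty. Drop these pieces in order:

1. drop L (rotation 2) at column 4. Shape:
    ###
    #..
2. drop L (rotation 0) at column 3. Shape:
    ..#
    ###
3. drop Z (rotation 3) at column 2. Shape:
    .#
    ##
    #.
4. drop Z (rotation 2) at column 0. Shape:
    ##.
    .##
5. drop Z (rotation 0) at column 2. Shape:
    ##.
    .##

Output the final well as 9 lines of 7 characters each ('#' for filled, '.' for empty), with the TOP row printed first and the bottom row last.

Drop 1: L rot2 at col 4 lands with bottom-row=0; cleared 0 line(s) (total 0); column heights now [0 0 0 0 2 2 2], max=2
Drop 2: L rot0 at col 3 lands with bottom-row=2; cleared 0 line(s) (total 0); column heights now [0 0 0 3 3 4 2], max=4
Drop 3: Z rot3 at col 2 lands with bottom-row=2; cleared 0 line(s) (total 0); column heights now [0 0 4 5 3 4 2], max=5
Drop 4: Z rot2 at col 0 lands with bottom-row=4; cleared 0 line(s) (total 0); column heights now [6 6 5 5 3 4 2], max=6
Drop 5: Z rot0 at col 2 lands with bottom-row=5; cleared 0 line(s) (total 0); column heights now [6 6 7 7 6 4 2], max=7

Answer: .......
.......
..##...
##.##..
.###...
..##.#.
..####.
....###
....#..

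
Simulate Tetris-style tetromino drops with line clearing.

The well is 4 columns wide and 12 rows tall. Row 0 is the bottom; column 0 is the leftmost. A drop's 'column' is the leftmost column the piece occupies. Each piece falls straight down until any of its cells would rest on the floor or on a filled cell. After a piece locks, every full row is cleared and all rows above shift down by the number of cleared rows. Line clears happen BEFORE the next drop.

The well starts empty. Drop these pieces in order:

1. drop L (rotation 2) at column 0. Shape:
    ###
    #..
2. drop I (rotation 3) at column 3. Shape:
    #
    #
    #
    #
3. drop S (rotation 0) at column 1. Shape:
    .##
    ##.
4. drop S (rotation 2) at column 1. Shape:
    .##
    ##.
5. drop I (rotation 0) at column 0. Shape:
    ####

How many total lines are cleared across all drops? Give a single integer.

Answer: 2

Derivation:
Drop 1: L rot2 at col 0 lands with bottom-row=0; cleared 0 line(s) (total 0); column heights now [2 2 2 0], max=2
Drop 2: I rot3 at col 3 lands with bottom-row=0; cleared 1 line(s) (total 1); column heights now [1 0 0 3], max=3
Drop 3: S rot0 at col 1 lands with bottom-row=2; cleared 0 line(s) (total 1); column heights now [1 3 4 4], max=4
Drop 4: S rot2 at col 1 lands with bottom-row=4; cleared 0 line(s) (total 1); column heights now [1 5 6 6], max=6
Drop 5: I rot0 at col 0 lands with bottom-row=6; cleared 1 line(s) (total 2); column heights now [1 5 6 6], max=6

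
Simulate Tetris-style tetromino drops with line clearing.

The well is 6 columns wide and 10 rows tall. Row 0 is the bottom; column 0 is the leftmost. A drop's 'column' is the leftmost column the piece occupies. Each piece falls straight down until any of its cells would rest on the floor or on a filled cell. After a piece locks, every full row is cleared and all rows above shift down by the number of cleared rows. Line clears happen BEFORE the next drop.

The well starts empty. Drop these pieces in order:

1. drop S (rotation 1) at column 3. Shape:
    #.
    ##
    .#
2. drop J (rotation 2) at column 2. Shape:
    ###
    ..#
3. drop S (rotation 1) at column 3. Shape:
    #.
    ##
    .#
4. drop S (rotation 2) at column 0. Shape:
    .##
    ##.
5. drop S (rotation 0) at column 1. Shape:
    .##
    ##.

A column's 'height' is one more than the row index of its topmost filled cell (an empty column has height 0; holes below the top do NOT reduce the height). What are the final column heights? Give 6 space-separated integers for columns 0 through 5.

Answer: 4 7 8 8 6 0

Derivation:
Drop 1: S rot1 at col 3 lands with bottom-row=0; cleared 0 line(s) (total 0); column heights now [0 0 0 3 2 0], max=3
Drop 2: J rot2 at col 2 lands with bottom-row=2; cleared 0 line(s) (total 0); column heights now [0 0 4 4 4 0], max=4
Drop 3: S rot1 at col 3 lands with bottom-row=4; cleared 0 line(s) (total 0); column heights now [0 0 4 7 6 0], max=7
Drop 4: S rot2 at col 0 lands with bottom-row=3; cleared 0 line(s) (total 0); column heights now [4 5 5 7 6 0], max=7
Drop 5: S rot0 at col 1 lands with bottom-row=6; cleared 0 line(s) (total 0); column heights now [4 7 8 8 6 0], max=8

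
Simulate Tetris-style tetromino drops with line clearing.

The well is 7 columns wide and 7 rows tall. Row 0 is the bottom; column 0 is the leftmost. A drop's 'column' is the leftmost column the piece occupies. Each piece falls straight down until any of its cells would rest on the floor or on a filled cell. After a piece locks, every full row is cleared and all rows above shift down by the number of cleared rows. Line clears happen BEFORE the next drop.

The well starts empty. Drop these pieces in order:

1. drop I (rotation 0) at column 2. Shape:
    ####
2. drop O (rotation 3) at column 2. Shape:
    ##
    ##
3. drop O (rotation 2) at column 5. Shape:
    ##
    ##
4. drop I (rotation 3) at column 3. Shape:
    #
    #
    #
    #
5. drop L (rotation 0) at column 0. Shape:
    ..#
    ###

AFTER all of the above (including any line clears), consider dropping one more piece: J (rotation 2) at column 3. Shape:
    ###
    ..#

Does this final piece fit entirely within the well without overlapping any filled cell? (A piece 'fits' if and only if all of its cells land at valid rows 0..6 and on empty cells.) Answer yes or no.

Drop 1: I rot0 at col 2 lands with bottom-row=0; cleared 0 line(s) (total 0); column heights now [0 0 1 1 1 1 0], max=1
Drop 2: O rot3 at col 2 lands with bottom-row=1; cleared 0 line(s) (total 0); column heights now [0 0 3 3 1 1 0], max=3
Drop 3: O rot2 at col 5 lands with bottom-row=1; cleared 0 line(s) (total 0); column heights now [0 0 3 3 1 3 3], max=3
Drop 4: I rot3 at col 3 lands with bottom-row=3; cleared 0 line(s) (total 0); column heights now [0 0 3 7 1 3 3], max=7
Drop 5: L rot0 at col 0 lands with bottom-row=3; cleared 0 line(s) (total 0); column heights now [4 4 5 7 1 3 3], max=7
Test piece J rot2 at col 3 (width 3): heights before test = [4 4 5 7 1 3 3]; fits = False

Answer: no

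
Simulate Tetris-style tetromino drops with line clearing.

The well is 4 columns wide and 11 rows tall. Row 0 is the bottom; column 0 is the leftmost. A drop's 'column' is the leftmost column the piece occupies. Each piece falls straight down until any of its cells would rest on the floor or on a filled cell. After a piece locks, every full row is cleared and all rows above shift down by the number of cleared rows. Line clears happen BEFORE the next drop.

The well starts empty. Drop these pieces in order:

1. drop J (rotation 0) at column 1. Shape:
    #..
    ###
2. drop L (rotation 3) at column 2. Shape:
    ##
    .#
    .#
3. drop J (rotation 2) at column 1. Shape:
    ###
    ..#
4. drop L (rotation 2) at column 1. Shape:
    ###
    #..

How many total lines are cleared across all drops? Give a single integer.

Answer: 0

Derivation:
Drop 1: J rot0 at col 1 lands with bottom-row=0; cleared 0 line(s) (total 0); column heights now [0 2 1 1], max=2
Drop 2: L rot3 at col 2 lands with bottom-row=1; cleared 0 line(s) (total 0); column heights now [0 2 4 4], max=4
Drop 3: J rot2 at col 1 lands with bottom-row=4; cleared 0 line(s) (total 0); column heights now [0 6 6 6], max=6
Drop 4: L rot2 at col 1 lands with bottom-row=6; cleared 0 line(s) (total 0); column heights now [0 8 8 8], max=8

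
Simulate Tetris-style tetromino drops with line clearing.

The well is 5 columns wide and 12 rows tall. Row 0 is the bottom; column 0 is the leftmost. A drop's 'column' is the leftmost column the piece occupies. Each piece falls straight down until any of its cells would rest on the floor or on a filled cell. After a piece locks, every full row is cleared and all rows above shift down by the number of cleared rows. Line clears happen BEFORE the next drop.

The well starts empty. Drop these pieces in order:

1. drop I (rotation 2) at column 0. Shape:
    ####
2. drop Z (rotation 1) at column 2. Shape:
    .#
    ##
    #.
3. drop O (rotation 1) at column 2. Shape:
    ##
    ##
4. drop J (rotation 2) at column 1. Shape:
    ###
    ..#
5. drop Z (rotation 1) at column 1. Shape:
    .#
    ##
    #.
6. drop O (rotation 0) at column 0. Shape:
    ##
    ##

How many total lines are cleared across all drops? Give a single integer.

Drop 1: I rot2 at col 0 lands with bottom-row=0; cleared 0 line(s) (total 0); column heights now [1 1 1 1 0], max=1
Drop 2: Z rot1 at col 2 lands with bottom-row=1; cleared 0 line(s) (total 0); column heights now [1 1 3 4 0], max=4
Drop 3: O rot1 at col 2 lands with bottom-row=4; cleared 0 line(s) (total 0); column heights now [1 1 6 6 0], max=6
Drop 4: J rot2 at col 1 lands with bottom-row=6; cleared 0 line(s) (total 0); column heights now [1 8 8 8 0], max=8
Drop 5: Z rot1 at col 1 lands with bottom-row=8; cleared 0 line(s) (total 0); column heights now [1 10 11 8 0], max=11
Drop 6: O rot0 at col 0 lands with bottom-row=10; cleared 0 line(s) (total 0); column heights now [12 12 11 8 0], max=12

Answer: 0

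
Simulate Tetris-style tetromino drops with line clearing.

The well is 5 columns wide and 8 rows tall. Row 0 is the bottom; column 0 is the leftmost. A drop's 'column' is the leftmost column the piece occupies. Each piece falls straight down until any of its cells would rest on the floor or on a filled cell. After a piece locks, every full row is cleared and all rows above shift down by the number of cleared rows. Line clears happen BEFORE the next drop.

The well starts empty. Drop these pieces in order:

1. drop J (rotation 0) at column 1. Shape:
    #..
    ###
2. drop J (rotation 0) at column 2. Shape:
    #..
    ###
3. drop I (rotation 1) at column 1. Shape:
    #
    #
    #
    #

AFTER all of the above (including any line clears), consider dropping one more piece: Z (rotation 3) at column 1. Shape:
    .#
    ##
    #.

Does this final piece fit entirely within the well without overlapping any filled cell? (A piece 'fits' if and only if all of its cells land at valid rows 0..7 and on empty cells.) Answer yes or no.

Answer: no

Derivation:
Drop 1: J rot0 at col 1 lands with bottom-row=0; cleared 0 line(s) (total 0); column heights now [0 2 1 1 0], max=2
Drop 2: J rot0 at col 2 lands with bottom-row=1; cleared 0 line(s) (total 0); column heights now [0 2 3 2 2], max=3
Drop 3: I rot1 at col 1 lands with bottom-row=2; cleared 0 line(s) (total 0); column heights now [0 6 3 2 2], max=6
Test piece Z rot3 at col 1 (width 2): heights before test = [0 6 3 2 2]; fits = False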